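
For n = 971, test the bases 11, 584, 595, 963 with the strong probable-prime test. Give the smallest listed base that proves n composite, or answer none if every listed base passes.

n − 1 = 970 = 2^1 · 485, so s = 1 and d = 485.
Base 11: x_0 = 11^485 mod 971 = 970. x_0 = 970 ≡ −1, so 11 is not a witness.
Base 584: x_0 = 584^485 mod 971 = 1. x_0 = 1, so 584 is not a witness.
Base 595: x_0 = 595^485 mod 971 = 1. x_0 = 1, so 595 is not a witness.
Base 963: x_0 = 963^485 mod 971 = 1. x_0 = 1, so 963 is not a witness.
No listed base is a witness for 971.

none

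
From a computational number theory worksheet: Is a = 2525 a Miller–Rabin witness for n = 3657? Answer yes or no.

n − 1 = 3656 = 2^3 · 457, so s = 3 and d = 457.
By repeated squaring, 2525^457 ≡ 3251 (mod 3657).
x_0 = 2525^457 mod 3657 = 3251.
x_0 is neither 1 nor 3656, so continue squaring.
x_1 = 3251^2 mod 3657 = 271.
x_2 = 271^2 mod 3657 = 301.
Reached i = s−1 = 2 without hitting −1: 2525 is a Miller–Rabin witness and 3657 is composite.

yes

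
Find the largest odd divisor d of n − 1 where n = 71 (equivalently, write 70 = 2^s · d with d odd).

35

Halving: 70 → 35; 35 is odd.
So 70 = 2^1 · 35.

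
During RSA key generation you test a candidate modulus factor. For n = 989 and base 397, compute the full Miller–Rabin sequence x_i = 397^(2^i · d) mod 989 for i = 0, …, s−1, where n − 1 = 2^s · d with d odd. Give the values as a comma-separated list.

117, 832

n − 1 = 988 = 2^2 · 247, so s = 2 and d = 247.
x_0 = 397^247 mod 989 = 117.
x_1 = 117^2 mod 989 = 832.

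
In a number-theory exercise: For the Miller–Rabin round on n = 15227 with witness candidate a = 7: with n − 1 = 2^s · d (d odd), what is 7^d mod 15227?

n − 1 = 15226 = 2^1 · 7613, so s = 1 and d = 7613.
7^7613 mod 15227 = 15226.

15226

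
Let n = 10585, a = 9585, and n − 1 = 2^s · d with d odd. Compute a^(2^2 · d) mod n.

4525

n − 1 = 10584 = 2^3 · 1323, so s = 3 and d = 1323.
x_0 = 9585^1323 mod 10585 = 1815.
x_1 = 1815^2 mod 10585 = 2290.
x_2 = 2290^2 mod 10585 = 4525.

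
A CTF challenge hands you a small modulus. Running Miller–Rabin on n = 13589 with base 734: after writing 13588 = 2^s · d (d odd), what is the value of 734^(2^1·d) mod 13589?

10609

n − 1 = 13588 = 2^2 · 3397, so s = 2 and d = 3397.
By repeated squaring, 734^3397 ≡ 11025 (mod 13589).
x_0 = 11025.
x_1 = 11025^2 mod 13589 = 10609.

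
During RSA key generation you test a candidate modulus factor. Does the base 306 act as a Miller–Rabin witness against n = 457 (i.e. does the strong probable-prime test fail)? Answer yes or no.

no

n − 1 = 456 = 2^3 · 57, so s = 3 and d = 57.
x_0 = 306^57 mod 457 = 348.
x_0 is neither 1 nor 456, so continue squaring.
x_1 = 348^2 mod 457 = 456.
x_1 ≡ −1, so 306 is not a witness.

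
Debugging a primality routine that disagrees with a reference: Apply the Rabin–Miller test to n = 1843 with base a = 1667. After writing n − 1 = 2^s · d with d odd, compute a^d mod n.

1243

n − 1 = 1842 = 2^1 · 921, so s = 1 and d = 921.
1667^921 mod 1843 = 1243.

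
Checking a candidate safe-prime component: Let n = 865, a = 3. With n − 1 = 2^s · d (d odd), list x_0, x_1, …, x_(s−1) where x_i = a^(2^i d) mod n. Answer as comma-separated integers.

712, 54, 321, 106, 856

n − 1 = 864 = 2^5 · 27, so s = 5 and d = 27.
x_0 = 3^27 mod 865 = 712.
x_1 = 712^2 mod 865 = 54.
x_2 = 54^2 mod 865 = 321.
x_3 = 321^2 mod 865 = 106.
x_4 = 106^2 mod 865 = 856.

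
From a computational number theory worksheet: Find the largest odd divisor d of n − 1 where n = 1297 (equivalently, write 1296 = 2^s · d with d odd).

81

Halving: 1296 → 648 → 324 → 162 → 81; 81 is odd.
So 1296 = 2^4 · 81.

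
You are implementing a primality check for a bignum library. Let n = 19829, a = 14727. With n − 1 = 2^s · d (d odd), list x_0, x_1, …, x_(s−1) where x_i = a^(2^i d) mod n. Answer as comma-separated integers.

n − 1 = 19828 = 2^2 · 4957, so s = 2 and d = 4957.
x_0 = 14727^4957 mod 19829 = 13694.
x_1 = 13694^2 mod 19829 = 2783.

13694, 2783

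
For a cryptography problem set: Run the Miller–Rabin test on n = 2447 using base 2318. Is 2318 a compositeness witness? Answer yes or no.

no

n − 1 = 2446 = 2^1 · 1223, so s = 1 and d = 1223.
x_0 = 2318^1223 mod 2447 = 2446.
x_0 = 2446 ≡ −1, so 2318 is not a witness.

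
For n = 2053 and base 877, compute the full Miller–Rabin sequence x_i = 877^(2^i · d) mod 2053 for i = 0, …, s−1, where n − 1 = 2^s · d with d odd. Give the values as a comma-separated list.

n − 1 = 2052 = 2^2 · 513, so s = 2 and d = 513.
x_0 = 877^513 mod 2053 = 1809.
x_1 = 1809^2 mod 2053 = 2052.

1809, 2052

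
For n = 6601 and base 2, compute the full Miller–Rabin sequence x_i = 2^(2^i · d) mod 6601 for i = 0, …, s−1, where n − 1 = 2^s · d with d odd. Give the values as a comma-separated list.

2738, 4509, 1

n − 1 = 6600 = 2^3 · 825, so s = 3 and d = 825.
x_0 = 2^825 mod 6601 = 2738.
x_1 = 2738^2 mod 6601 = 4509.
x_2 = 4509^2 mod 6601 = 1.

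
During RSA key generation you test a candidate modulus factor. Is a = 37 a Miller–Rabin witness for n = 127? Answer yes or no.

no

n − 1 = 126 = 2^1 · 63, so s = 1 and d = 63.
x_0 = 37^63 mod 127 = 1.
x_0 = 1, so 37 is not a witness.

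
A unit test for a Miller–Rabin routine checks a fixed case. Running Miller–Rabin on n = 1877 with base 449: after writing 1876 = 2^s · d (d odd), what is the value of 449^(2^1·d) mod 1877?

1

n − 1 = 1876 = 2^2 · 469, so s = 2 and d = 469.
x_0 = 449^469 mod 1877 = 1.
x_1 = 1^2 mod 1877 = 1.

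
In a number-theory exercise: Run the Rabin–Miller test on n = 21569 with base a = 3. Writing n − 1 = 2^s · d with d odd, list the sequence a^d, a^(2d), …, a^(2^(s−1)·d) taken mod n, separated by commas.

n − 1 = 21568 = 2^6 · 337, so s = 6 and d = 337.
x_0 = 3^337 mod 21569 = 16944.
x_1 = 16944^2 mod 21569 = 15746.
x_2 = 15746^2 mod 21569 = 861.
x_3 = 861^2 mod 21569 = 7975.
x_4 = 7975^2 mod 21569 = 15213.
x_5 = 15213^2 mod 21569 = 21568.

16944, 15746, 861, 7975, 15213, 21568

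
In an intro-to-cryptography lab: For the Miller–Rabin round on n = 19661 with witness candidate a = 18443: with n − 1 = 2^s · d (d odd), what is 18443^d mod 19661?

8255

n − 1 = 19660 = 2^2 · 4915, so s = 2 and d = 4915.
By repeated squaring, 18443^4915 ≡ 8255 (mod 19661).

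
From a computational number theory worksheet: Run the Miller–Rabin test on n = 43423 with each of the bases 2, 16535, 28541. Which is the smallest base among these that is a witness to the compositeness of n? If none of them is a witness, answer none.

n − 1 = 43422 = 2^1 · 21711, so s = 1 and d = 21711.
Base 2: x_0 = 2^21711 mod 43423 = 13845. x_0 ∉ {1, 43422} and s = 1, so 2 is a Miller–Rabin witness and 43423 is composite.
Base 16535: x_0 = 16535^21711 mod 43423 = 2963. x_0 ∉ {1, 43422} and s = 1, so 16535 is a Miller–Rabin witness and 43423 is composite.
Base 28541: x_0 = 28541^21711 mod 43423 = 5684. x_0 ∉ {1, 43422} and s = 1, so 28541 is a Miller–Rabin witness and 43423 is composite.
The smallest witness among the given bases is 2.

2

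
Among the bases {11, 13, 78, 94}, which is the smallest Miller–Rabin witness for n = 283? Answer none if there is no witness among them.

none

n − 1 = 282 = 2^1 · 141, so s = 1 and d = 141.
Base 11: x_0 = 11^141 mod 283 = 1. x_0 = 1, so 11 is not a witness.
Base 13: x_0 = 13^141 mod 283 = 1. x_0 = 1, so 13 is not a witness.
Base 78: x_0 = 78^141 mod 283 = 1. x_0 = 1, so 78 is not a witness.
Base 94: x_0 = 94^141 mod 283 = 1. x_0 = 1, so 94 is not a witness.
No listed base is a witness for 283.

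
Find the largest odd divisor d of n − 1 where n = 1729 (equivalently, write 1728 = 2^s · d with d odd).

27

Halving: 1728 → 864 → 432 → 216 → 108 → 54 → 27; 27 is odd.
So 1728 = 2^6 · 27.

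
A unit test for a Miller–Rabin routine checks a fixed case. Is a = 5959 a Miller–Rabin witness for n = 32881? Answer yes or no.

yes

n − 1 = 32880 = 2^4 · 2055, so s = 4 and d = 2055.
x_0 = 5959^2055 mod 32881 = 11984.
x_0 is neither 1 nor 32880, so continue squaring.
x_1 = 11984^2 mod 32881 = 24929.
x_2 = 24929^2 mod 32881 = 4141.
x_3 = 4141^2 mod 32881 = 16880.
Reached i = s−1 = 3 without hitting −1: 5959 is a Miller–Rabin witness and 32881 is composite.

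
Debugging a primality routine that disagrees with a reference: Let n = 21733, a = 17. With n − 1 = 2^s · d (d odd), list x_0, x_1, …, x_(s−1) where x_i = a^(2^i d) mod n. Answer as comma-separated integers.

20063, 7076

n − 1 = 21732 = 2^2 · 5433, so s = 2 and d = 5433.
x_0 = 17^5433 mod 21733 = 20063.
x_1 = 20063^2 mod 21733 = 7076.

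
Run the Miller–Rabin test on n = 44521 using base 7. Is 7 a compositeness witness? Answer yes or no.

n − 1 = 44520 = 2^3 · 5565, so s = 3 and d = 5565.
x_0 = 7^5565 mod 44521 = 40089.
x_0 is neither 1 nor 44520, so continue squaring.
x_1 = 40089^2 mod 44521 = 8863.
x_2 = 8863^2 mod 44521 = 17725.
Reached i = s−1 = 2 without hitting −1: 7 is a Miller–Rabin witness and 44521 is composite.

yes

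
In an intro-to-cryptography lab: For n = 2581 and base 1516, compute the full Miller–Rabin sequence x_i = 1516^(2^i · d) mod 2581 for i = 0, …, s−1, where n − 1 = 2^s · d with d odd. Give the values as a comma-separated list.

2357, 1137

n − 1 = 2580 = 2^2 · 645, so s = 2 and d = 645.
x_0 = 1516^645 mod 2581 = 2357.
x_1 = 2357^2 mod 2581 = 1137.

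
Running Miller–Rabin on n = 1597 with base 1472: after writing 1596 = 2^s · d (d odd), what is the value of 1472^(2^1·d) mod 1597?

1596

n − 1 = 1596 = 2^2 · 399, so s = 2 and d = 399.
x_0 = 1472^399 mod 1597 = 987.
x_1 = 987^2 mod 1597 = 1596.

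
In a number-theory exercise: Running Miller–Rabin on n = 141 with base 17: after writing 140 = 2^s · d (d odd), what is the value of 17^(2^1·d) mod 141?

64

n − 1 = 140 = 2^2 · 35, so s = 2 and d = 35.
x_0 = 17^35 mod 141 = 8.
x_1 = 8^2 mod 141 = 64.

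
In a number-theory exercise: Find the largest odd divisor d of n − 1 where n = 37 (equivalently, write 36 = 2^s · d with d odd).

Halving: 36 → 18 → 9; 9 is odd.
So 36 = 2^2 · 9.

9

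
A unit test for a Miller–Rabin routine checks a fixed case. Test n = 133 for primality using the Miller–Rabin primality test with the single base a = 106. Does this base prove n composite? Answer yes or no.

no

n − 1 = 132 = 2^2 · 33, so s = 2 and d = 33.
By repeated squaring, 106^33 ≡ 1 (mod 133).
x_0 = 106^33 mod 133 = 1.
x_0 = 1, so 106 is not a witness.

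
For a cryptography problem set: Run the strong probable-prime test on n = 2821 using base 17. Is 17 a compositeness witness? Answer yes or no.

n − 1 = 2820 = 2^2 · 705, so s = 2 and d = 705.
x_0 = 17^705 mod 2821 = 2820.
x_0 = 2820 ≡ −1, so 17 is not a witness.

no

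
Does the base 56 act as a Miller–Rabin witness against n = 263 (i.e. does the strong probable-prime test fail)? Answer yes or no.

n − 1 = 262 = 2^1 · 131, so s = 1 and d = 131.
Repeated squaring mod 263: 56^1 ≡ 56, 56^2 ≡ 243, 56^4 ≡ 137, 56^8 ≡ 96, 56^16 ≡ 11, 56^32 ≡ 121, 56^64 ≡ 176, 56^128 ≡ 205.
131 = 128 + 2 + 1, so 56^131 ≡ 205·243·56 ≡ 262 (mod 263).
x_0 = 56^131 mod 263 = 262.
x_0 = 262 ≡ −1, so 56 is not a witness.

no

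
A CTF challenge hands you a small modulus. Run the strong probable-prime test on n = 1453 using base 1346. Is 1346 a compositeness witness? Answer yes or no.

n − 1 = 1452 = 2^2 · 363, so s = 2 and d = 363.
x_0 = 1346^363 mod 1453 = 1452.
x_0 = 1452 ≡ −1, so 1346 is not a witness.

no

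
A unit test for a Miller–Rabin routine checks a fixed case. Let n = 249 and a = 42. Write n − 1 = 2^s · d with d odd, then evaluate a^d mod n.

138

n − 1 = 248 = 2^3 · 31, so s = 3 and d = 31.
Repeated squaring mod 249: 42^1 ≡ 42, 42^2 ≡ 21, 42^4 ≡ 192, 42^8 ≡ 12, 42^16 ≡ 144.
31 = 16 + 8 + 4 + 2 + 1, so 42^31 ≡ 144·12·192·21·42 ≡ 138 (mod 249).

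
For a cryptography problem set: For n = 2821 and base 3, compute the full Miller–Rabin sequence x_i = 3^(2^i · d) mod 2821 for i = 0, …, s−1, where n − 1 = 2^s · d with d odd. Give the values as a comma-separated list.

n − 1 = 2820 = 2^2 · 705, so s = 2 and d = 705.
x_0 = 3^705 mod 2821 = 1301.
x_1 = 1301^2 mod 2821 = 1.

1301, 1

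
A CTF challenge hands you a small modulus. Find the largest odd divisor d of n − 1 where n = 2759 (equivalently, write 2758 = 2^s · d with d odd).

1379

Halving: 2758 → 1379; 1379 is odd.
So 2758 = 2^1 · 1379.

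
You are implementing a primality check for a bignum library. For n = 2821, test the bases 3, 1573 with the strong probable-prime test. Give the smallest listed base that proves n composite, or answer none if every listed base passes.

n − 1 = 2820 = 2^2 · 705, so s = 2 and d = 705.
Base 3: x_0 = 3^705 mod 2821 = 1301. x_0 is neither 1 nor 2820, so continue squaring. x_1 = 1301^2 mod 2821 = 1. x_1 = 1 but x_0 ≠ ±1, a nontrivial square root of 1 — 3 is a witness and 2821 is composite.
Base 1573: x_0 = 1573^705 mod 2821 = 650. x_0 is neither 1 nor 2820, so continue squaring. x_1 = 650^2 mod 2821 = 2171. Reached i = s−1 = 1 without hitting −1: 1573 is a Miller–Rabin witness and 2821 is composite.
The smallest witness among the given bases is 3.

3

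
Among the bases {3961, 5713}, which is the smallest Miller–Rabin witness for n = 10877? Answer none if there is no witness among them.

n − 1 = 10876 = 2^2 · 2719, so s = 2 and d = 2719.
Base 3961: x_0 = 3961^2719 mod 10877 = 5164. x_0 is neither 1 nor 10876, so continue squaring. x_1 = 5164^2 mod 10877 = 7369. Reached i = s−1 = 1 without hitting −1: 3961 is a Miller–Rabin witness and 10877 is composite.
Base 5713: x_0 = 5713^2719 mod 10877 = 7500. x_0 is neither 1 nor 10876, so continue squaring. x_1 = 7500^2 mod 10877 = 5033. Reached i = s−1 = 1 without hitting −1: 5713 is a Miller–Rabin witness and 10877 is composite.
The smallest witness among the given bases is 3961.

3961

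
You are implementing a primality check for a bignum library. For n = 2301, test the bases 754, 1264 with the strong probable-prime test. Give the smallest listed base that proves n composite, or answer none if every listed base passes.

754

n − 1 = 2300 = 2^2 · 575, so s = 2 and d = 575.
Base 754: x_0 = 754^575 mod 2301 = 403. x_0 is neither 1 nor 2300, so continue squaring. x_1 = 403^2 mod 2301 = 1339. Reached i = s−1 = 1 without hitting −1: 754 is a Miller–Rabin witness and 2301 is composite.
Base 1264: x_0 = 1264^575 mod 2301 = 841. x_0 is neither 1 nor 2300, so continue squaring. x_1 = 841^2 mod 2301 = 874. Reached i = s−1 = 1 without hitting −1: 1264 is a Miller–Rabin witness and 2301 is composite.
The smallest witness among the given bases is 754.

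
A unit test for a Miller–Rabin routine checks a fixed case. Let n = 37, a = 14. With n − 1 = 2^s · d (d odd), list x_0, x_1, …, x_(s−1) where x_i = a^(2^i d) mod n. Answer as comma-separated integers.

31, 36

n − 1 = 36 = 2^2 · 9, so s = 2 and d = 9.
x_0 = 14^9 mod 37 = 31.
x_1 = 31^2 mod 37 = 36.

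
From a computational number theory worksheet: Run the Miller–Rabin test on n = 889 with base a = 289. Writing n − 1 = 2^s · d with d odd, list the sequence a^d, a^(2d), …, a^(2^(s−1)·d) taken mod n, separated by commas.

50, 722, 330

n − 1 = 888 = 2^3 · 111, so s = 3 and d = 111.
x_0 = 289^111 mod 889 = 50.
x_1 = 50^2 mod 889 = 722.
x_2 = 722^2 mod 889 = 330.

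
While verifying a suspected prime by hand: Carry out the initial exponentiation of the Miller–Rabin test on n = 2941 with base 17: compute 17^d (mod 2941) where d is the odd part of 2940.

n − 1 = 2940 = 2^2 · 735, so s = 2 and d = 735.
Repeated squaring mod 2941: 17^1 ≡ 17, 17^2 ≡ 289, 17^4 ≡ 1173, 17^8 ≡ 2482, 17^16 ≡ 1870, 17^32 ≡ 51, 17^64 ≡ 2601, 17^128 ≡ 901, 17^256 ≡ 85, 17^512 ≡ 1343.
735 = 512 + 128 + 64 + 16 + 8 + 4 + 2 + 1, so 17^735 ≡ 1343·901·2601·1870·2482·1173·289·17 ≡ 2669 (mod 2941).

2669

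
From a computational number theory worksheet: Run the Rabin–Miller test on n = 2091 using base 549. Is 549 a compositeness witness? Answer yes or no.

yes

n − 1 = 2090 = 2^1 · 1045, so s = 1 and d = 1045.
x_0 = 549^1045 mod 2091 = 1272.
x_0 ∉ {1, 2090} and s = 1, so 549 is a Miller–Rabin witness and 2091 is composite.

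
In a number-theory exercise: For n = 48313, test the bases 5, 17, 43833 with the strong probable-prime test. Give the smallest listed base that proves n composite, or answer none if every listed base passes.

n − 1 = 48312 = 2^3 · 6039, so s = 3 and d = 6039.
Base 5: x_0 = 5^6039 mod 48313 = 33025. x_0 is neither 1 nor 48312, so continue squaring. x_1 = 33025^2 mod 48313 = 32963. x_2 = 32963^2 mod 48313 = 48312. x_2 ≡ −1, so 5 is not a witness.
Base 17: x_0 = 17^6039 mod 48313 = 48312. x_0 = 48312 ≡ −1, so 17 is not a witness.
Base 43833: x_0 = 43833^6039 mod 48313 = 15350. x_0 is neither 1 nor 48312, so continue squaring. x_1 = 15350^2 mod 48313 = 48312. x_1 ≡ −1, so 43833 is not a witness.
No listed base is a witness for 48313.

none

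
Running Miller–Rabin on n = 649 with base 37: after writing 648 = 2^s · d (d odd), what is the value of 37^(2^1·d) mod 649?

n − 1 = 648 = 2^3 · 81, so s = 3 and d = 81.
x_0 = 37^81 mod 649 = 642.
x_1 = 642^2 mod 649 = 49.

49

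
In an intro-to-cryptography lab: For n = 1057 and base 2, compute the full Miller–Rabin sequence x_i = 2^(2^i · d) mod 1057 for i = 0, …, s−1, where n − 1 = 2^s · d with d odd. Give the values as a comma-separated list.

n − 1 = 1056 = 2^5 · 33, so s = 5 and d = 33.
x_0 = 2^33 mod 1057 = 8.
x_1 = 8^2 mod 1057 = 64.
x_2 = 64^2 mod 1057 = 925.
x_3 = 925^2 mod 1057 = 512.
x_4 = 512^2 mod 1057 = 8.

8, 64, 925, 512, 8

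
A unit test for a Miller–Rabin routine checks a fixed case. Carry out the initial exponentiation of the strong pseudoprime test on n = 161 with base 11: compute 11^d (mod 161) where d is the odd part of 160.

51

n − 1 = 160 = 2^5 · 5, so s = 5 and d = 5.
11^5 mod 161 = 51.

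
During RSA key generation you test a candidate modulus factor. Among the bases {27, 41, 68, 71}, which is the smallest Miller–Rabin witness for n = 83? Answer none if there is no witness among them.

none

n − 1 = 82 = 2^1 · 41, so s = 1 and d = 41.
Base 27: x_0 = 27^41 mod 83 = 1. x_0 = 1, so 27 is not a witness.
Base 41: x_0 = 41^41 mod 83 = 1. x_0 = 1, so 41 is not a witness.
Base 68: x_0 = 68^41 mod 83 = 1. x_0 = 1, so 68 is not a witness.
Base 71: x_0 = 71^41 mod 83 = 82. x_0 = 82 ≡ −1, so 71 is not a witness.
No listed base is a witness for 83.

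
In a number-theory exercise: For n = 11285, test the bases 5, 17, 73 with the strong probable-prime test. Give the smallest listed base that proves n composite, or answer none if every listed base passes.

n − 1 = 11284 = 2^2 · 2821, so s = 2 and d = 2821.
Base 5: x_0 = 5^2821 mod 11285 = 1530. x_0 is neither 1 nor 11284, so continue squaring. x_1 = 1530^2 mod 11285 = 4905. Reached i = s−1 = 1 without hitting −1: 5 is a Miller–Rabin witness and 11285 is composite.
Base 17: x_0 = 17^2821 mod 11285 = 627. x_0 is neither 1 nor 11284, so continue squaring. x_1 = 627^2 mod 11285 = 9439. Reached i = s−1 = 1 without hitting −1: 17 is a Miller–Rabin witness and 11285 is composite.
Base 73: x_0 = 73^2821 mod 11285 = 73. x_0 is neither 1 nor 11284, so continue squaring. x_1 = 73^2 mod 11285 = 5329. Reached i = s−1 = 1 without hitting −1: 73 is a Miller–Rabin witness and 11285 is composite.
The smallest witness among the given bases is 5.

5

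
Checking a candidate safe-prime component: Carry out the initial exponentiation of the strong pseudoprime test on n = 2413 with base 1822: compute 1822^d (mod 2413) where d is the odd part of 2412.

n − 1 = 2412 = 2^2 · 603, so s = 2 and d = 603.
1822^603 mod 2413 = 2034.

2034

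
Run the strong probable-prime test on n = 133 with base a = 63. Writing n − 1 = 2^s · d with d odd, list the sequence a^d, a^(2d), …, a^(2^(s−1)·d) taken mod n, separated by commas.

49, 7

n − 1 = 132 = 2^2 · 33, so s = 2 and d = 33.
x_0 = 63^33 mod 133 = 49.
x_1 = 49^2 mod 133 = 7.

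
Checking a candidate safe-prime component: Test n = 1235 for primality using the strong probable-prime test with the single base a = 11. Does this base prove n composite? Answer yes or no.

yes

n − 1 = 1234 = 2^1 · 617, so s = 1 and d = 617.
x_0 = 11^617 mod 1235 = 501.
x_0 ∉ {1, 1234} and s = 1, so 11 is a Miller–Rabin witness and 1235 is composite.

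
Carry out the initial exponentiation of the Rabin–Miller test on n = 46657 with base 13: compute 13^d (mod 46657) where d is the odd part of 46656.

35230

n − 1 = 46656 = 2^6 · 729, so s = 6 and d = 729.
By repeated squaring, 13^729 ≡ 35230 (mod 46657).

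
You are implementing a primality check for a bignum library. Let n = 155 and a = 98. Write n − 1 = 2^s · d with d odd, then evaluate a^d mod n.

n − 1 = 154 = 2^1 · 77, so s = 1 and d = 77.
Repeated squaring mod 155: 98^1 ≡ 98, 98^2 ≡ 149, 98^4 ≡ 36, 98^8 ≡ 56, 98^16 ≡ 36, 98^32 ≡ 56, 98^64 ≡ 36.
77 = 64 + 8 + 4 + 1, so 98^77 ≡ 36·56·36·98 ≡ 118 (mod 155).

118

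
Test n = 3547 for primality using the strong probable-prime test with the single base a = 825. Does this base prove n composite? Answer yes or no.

no

n − 1 = 3546 = 2^1 · 1773, so s = 1 and d = 1773.
Repeated squaring mod 3547: 825^1 ≡ 825, 825^2 ≡ 3148, 825^4 ≡ 3133, 825^8 ≡ 1140, 825^16 ≡ 1398, 825^32 ≡ 7, 825^64 ≡ 49, 825^128 ≡ 2401, 825^256 ≡ 926, 825^512 ≡ 2649, 825^1024 ≡ 1235.
1773 = 1024 + 512 + 128 + 64 + 32 + 8 + 4 + 1, so 825^1773 ≡ 1235·2649·2401·49·7·1140·3133·825 ≡ 1 (mod 3547).
x_0 = 825^1773 mod 3547 = 1.
x_0 = 1, so 825 is not a witness.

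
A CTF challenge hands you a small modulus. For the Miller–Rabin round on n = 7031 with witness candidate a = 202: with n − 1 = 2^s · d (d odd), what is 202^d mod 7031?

4593

n − 1 = 7030 = 2^1 · 3515, so s = 1 and d = 3515.
202^3515 mod 7031 = 4593.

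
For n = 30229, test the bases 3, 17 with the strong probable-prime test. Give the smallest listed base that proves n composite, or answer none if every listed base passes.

n − 1 = 30228 = 2^2 · 7557, so s = 2 and d = 7557.
Base 3: x_0 = 3^7557 mod 30229 = 5598. x_0 is neither 1 nor 30228, so continue squaring. x_1 = 5598^2 mod 30229 = 20360. Reached i = s−1 = 1 without hitting −1: 3 is a Miller–Rabin witness and 30229 is composite.
Base 17: x_0 = 17^7557 mod 30229 = 6239. x_0 is neither 1 nor 30228, so continue squaring. x_1 = 6239^2 mod 30229 = 20398. Reached i = s−1 = 1 without hitting −1: 17 is a Miller–Rabin witness and 30229 is composite.
The smallest witness among the given bases is 3.

3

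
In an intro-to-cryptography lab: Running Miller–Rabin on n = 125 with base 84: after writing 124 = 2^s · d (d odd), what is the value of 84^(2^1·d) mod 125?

n − 1 = 124 = 2^2 · 31, so s = 2 and d = 31.
x_0 = 84^31 mod 125 = 9.
x_1 = 9^2 mod 125 = 81.

81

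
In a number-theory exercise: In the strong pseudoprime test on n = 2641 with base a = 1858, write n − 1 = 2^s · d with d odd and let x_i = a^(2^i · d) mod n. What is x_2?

786

n − 1 = 2640 = 2^4 · 165, so s = 4 and d = 165.
x_0 = 1858^165 mod 2641 = 202.
x_1 = 202^2 mod 2641 = 1189.
x_2 = 1189^2 mod 2641 = 786.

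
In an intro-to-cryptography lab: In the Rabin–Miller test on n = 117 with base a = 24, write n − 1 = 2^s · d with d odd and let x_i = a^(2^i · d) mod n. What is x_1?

n − 1 = 116 = 2^2 · 29, so s = 2 and d = 29.
x_0 = 24^29 mod 117 = 72.
x_1 = 72^2 mod 117 = 36.

36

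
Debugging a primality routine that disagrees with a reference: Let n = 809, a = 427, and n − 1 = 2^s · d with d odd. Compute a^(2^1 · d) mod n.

808

n − 1 = 808 = 2^3 · 101, so s = 3 and d = 101.
Repeated squaring mod 809: 427^1 ≡ 427, 427^2 ≡ 304, 427^4 ≡ 190, 427^8 ≡ 504, 427^16 ≡ 799, 427^32 ≡ 100, 427^64 ≡ 292.
101 = 64 + 32 + 4 + 1, so 427^101 ≡ 292·100·190·427 ≡ 491 (mod 809).
x_0 = 491.
x_1 = 491^2 mod 809 = 808.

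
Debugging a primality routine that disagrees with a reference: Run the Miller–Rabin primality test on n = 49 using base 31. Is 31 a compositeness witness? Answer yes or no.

no

n − 1 = 48 = 2^4 · 3, so s = 4 and d = 3.
x_0 = 31^3 mod 49 = 48.
x_0 = 48 ≡ −1, so 31 is not a witness.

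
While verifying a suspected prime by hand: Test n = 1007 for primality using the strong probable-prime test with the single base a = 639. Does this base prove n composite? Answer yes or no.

yes

n − 1 = 1006 = 2^1 · 503, so s = 1 and d = 503.
x_0 = 639^503 mod 1007 = 616.
x_0 ∉ {1, 1006} and s = 1, so 639 is a Miller–Rabin witness and 1007 is composite.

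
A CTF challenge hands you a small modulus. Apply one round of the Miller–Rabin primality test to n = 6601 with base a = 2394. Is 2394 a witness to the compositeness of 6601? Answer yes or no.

n − 1 = 6600 = 2^3 · 825, so s = 3 and d = 825.
x_0 = 2394^825 mod 6601 = 3773.
x_0 is neither 1 nor 6600, so continue squaring.
x_1 = 3773^2 mod 6601 = 3773.
x_2 = 3773^2 mod 6601 = 3773.
Reached i = s−1 = 2 without hitting −1: 2394 is a Miller–Rabin witness and 6601 is composite.

yes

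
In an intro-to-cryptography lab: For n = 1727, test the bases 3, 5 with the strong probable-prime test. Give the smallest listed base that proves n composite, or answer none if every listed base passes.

3

n − 1 = 1726 = 2^1 · 863, so s = 1 and d = 863.
Base 3: x_0 = 3^863 mod 1727 = 1028. x_0 ∉ {1, 1726} and s = 1, so 3 is a Miller–Rabin witness and 1727 is composite.
Base 5: x_0 = 5^863 mod 1727 = 15. x_0 ∉ {1, 1726} and s = 1, so 5 is a Miller–Rabin witness and 1727 is composite.
The smallest witness among the given bases is 3.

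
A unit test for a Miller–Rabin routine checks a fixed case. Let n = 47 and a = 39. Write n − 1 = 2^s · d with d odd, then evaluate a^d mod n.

46

n − 1 = 46 = 2^1 · 23, so s = 1 and d = 23.
39^23 mod 47 = 46.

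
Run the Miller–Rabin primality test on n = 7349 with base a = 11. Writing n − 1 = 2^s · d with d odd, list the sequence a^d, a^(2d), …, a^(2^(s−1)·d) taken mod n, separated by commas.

n − 1 = 7348 = 2^2 · 1837, so s = 2 and d = 1837.
x_0 = 11^1837 mod 7349 = 1.
x_1 = 1^2 mod 7349 = 1.

1, 1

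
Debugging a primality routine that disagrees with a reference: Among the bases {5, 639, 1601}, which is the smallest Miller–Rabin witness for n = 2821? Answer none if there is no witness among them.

5

n − 1 = 2820 = 2^2 · 705, so s = 2 and d = 705.
Base 5: x_0 = 5^705 mod 2821 = 993. x_0 is neither 1 nor 2820, so continue squaring. x_1 = 993^2 mod 2821 = 1520. Reached i = s−1 = 1 without hitting −1: 5 is a Miller–Rabin witness and 2821 is composite.
Base 639: x_0 = 639^705 mod 2821 = 2605. x_0 is neither 1 nor 2820, so continue squaring. x_1 = 2605^2 mod 2821 = 1520. Reached i = s−1 = 1 without hitting −1: 639 is a Miller–Rabin witness and 2821 is composite.
Base 1601: x_0 = 1601^705 mod 2821 = 993. x_0 is neither 1 nor 2820, so continue squaring. x_1 = 993^2 mod 2821 = 1520. Reached i = s−1 = 1 without hitting −1: 1601 is a Miller–Rabin witness and 2821 is composite.
The smallest witness among the given bases is 5.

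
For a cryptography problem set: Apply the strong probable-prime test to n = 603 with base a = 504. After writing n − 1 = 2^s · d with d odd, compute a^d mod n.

n − 1 = 602 = 2^1 · 301, so s = 1 and d = 301.
Repeated squaring mod 603: 504^1 ≡ 504, 504^2 ≡ 153, 504^4 ≡ 495, 504^8 ≡ 207, 504^16 ≡ 36, 504^32 ≡ 90, 504^64 ≡ 261, 504^128 ≡ 585, 504^256 ≡ 324.
301 = 256 + 32 + 8 + 4 + 1, so 504^301 ≡ 324·90·207·495·504 ≡ 495 (mod 603).

495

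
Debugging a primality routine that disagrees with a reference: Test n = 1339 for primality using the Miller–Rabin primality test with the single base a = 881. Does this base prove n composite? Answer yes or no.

no

n − 1 = 1338 = 2^1 · 669, so s = 1 and d = 669.
x_0 = 881^669 mod 1339 = 1338.
x_0 = 1338 ≡ −1, so 881 is not a witness.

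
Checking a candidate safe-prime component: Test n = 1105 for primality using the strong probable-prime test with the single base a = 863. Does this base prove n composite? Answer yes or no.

no

n − 1 = 1104 = 2^4 · 69, so s = 4 and d = 69.
x_0 = 863^69 mod 1105 = 863.
x_0 is neither 1 nor 1104, so continue squaring.
x_1 = 863^2 mod 1105 = 1104.
x_1 ≡ −1, so 863 is not a witness.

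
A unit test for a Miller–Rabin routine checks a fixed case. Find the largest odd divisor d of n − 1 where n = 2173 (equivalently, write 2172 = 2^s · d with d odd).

543

Halving: 2172 → 1086 → 543; 543 is odd.
So 2172 = 2^2 · 543.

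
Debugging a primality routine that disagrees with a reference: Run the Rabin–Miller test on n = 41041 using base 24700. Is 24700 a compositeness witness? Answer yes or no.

yes

n − 1 = 41040 = 2^4 · 2565, so s = 4 and d = 2565.
x_0 = 24700^2565 mod 41041 = 22100.
x_0 is neither 1 nor 41040, so continue squaring.
x_1 = 22100^2 mod 41041 = 22100.
x_2 = 22100^2 mod 41041 = 22100.
x_3 = 22100^2 mod 41041 = 22100.
Reached i = s−1 = 3 without hitting −1: 24700 is a Miller–Rabin witness and 41041 is composite.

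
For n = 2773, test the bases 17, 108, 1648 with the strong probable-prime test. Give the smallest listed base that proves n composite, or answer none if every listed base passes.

17

n − 1 = 2772 = 2^2 · 693, so s = 2 and d = 693.
Base 17: x_0 = 17^693 mod 2773 = 166. x_0 is neither 1 nor 2772, so continue squaring. x_1 = 166^2 mod 2773 = 2599. Reached i = s−1 = 1 without hitting −1: 17 is a Miller–Rabin witness and 2773 is composite.
Base 108: x_0 = 108^693 mod 2773 = 2321. x_0 is neither 1 nor 2772, so continue squaring. x_1 = 2321^2 mod 2773 = 1875. Reached i = s−1 = 1 without hitting −1: 108 is a Miller–Rabin witness and 2773 is composite.
Base 1648: x_0 = 1648^693 mod 2773 = 873. x_0 is neither 1 nor 2772, so continue squaring. x_1 = 873^2 mod 2773 = 2327. Reached i = s−1 = 1 without hitting −1: 1648 is a Miller–Rabin witness and 2773 is composite.
The smallest witness among the given bases is 17.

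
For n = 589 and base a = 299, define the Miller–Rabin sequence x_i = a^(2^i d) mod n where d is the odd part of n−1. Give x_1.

n − 1 = 588 = 2^2 · 147, so s = 2 and d = 147.
x_0 = 299^147 mod 589 = 388.
x_1 = 388^2 mod 589 = 349.

349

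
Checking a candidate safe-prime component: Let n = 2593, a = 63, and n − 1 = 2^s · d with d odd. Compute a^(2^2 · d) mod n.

n − 1 = 2592 = 2^5 · 81, so s = 5 and d = 81.
By repeated squaring, 63^81 ≡ 5 (mod 2593).
x_0 = 5.
x_1 = 5^2 mod 2593 = 25.
x_2 = 25^2 mod 2593 = 625.

625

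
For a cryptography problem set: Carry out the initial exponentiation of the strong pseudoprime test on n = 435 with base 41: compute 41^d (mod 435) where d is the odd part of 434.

41

n − 1 = 434 = 2^1 · 217, so s = 1 and d = 217.
41^217 mod 435 = 41.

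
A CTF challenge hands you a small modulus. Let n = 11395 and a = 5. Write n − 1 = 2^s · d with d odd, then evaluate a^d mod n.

n − 1 = 11394 = 2^1 · 5697, so s = 1 and d = 5697.
5^5697 mod 11395 = 8885.

8885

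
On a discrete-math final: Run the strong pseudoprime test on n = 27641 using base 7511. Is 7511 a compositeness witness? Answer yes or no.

yes

n − 1 = 27640 = 2^3 · 3455, so s = 3 and d = 3455.
Repeated squaring mod 27641: 7511^1 ≡ 7511, 7511^2 ≡ 27481, 7511^4 ≡ 25600, 7511^8 ≡ 19531, 7511^16 ≡ 14161, 7511^32 ≡ 26107, 7511^64 ≡ 3671, 7511^128 ≡ 15074, 7511^256 ≡ 16456, 7511^512 ≡ 1059, 7511^1024 ≡ 15841, 7511^2048 ≡ 12283.
3455 = 2048 + 1024 + 256 + 64 + 32 + 16 + 8 + 4 + 2 + 1, so 7511^3455 ≡ 12283·15841·16456·3671·26107·14161·19531·25600·27481·7511 ≡ 16420 (mod 27641).
x_0 = 7511^3455 mod 27641 = 16420.
x_0 is neither 1 nor 27640, so continue squaring.
x_1 = 16420^2 mod 27641 = 6086.
x_2 = 6086^2 mod 27641 = 456.
Reached i = s−1 = 2 without hitting −1: 7511 is a Miller–Rabin witness and 27641 is composite.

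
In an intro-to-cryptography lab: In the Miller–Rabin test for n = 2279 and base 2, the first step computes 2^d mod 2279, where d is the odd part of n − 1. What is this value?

376

n − 1 = 2278 = 2^1 · 1139, so s = 1 and d = 1139.
2^1139 mod 2279 = 376.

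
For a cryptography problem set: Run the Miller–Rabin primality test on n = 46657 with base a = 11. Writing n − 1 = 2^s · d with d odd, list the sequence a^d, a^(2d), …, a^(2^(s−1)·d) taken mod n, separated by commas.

n − 1 = 46656 = 2^6 · 729, so s = 6 and d = 729.
x_0 = 11^729 mod 46657 = 42882.
x_1 = 42882^2 mod 46657 = 20240.
x_2 = 20240^2 mod 46657 = 9140.
x_3 = 9140^2 mod 46657 = 23570.
x_4 = 23570^2 mod 46657 = 1.
x_5 = 1^2 mod 46657 = 1.

42882, 20240, 9140, 23570, 1, 1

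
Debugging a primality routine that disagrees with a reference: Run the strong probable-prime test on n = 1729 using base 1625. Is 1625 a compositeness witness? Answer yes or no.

yes

n − 1 = 1728 = 2^6 · 27, so s = 6 and d = 27.
x_0 = 1625^27 mod 1729 = 1443.
x_0 is neither 1 nor 1728, so continue squaring.
x_1 = 1443^2 mod 1729 = 533.
x_2 = 533^2 mod 1729 = 533.
x_3 = 533^2 mod 1729 = 533.
x_4 = 533^2 mod 1729 = 533.
x_5 = 533^2 mod 1729 = 533.
Reached i = s−1 = 5 without hitting −1: 1625 is a Miller–Rabin witness and 1729 is composite.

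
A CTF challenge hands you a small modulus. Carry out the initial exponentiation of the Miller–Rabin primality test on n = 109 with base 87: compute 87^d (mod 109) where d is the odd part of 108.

108

n − 1 = 108 = 2^2 · 27, so s = 2 and d = 27.
87^27 mod 109 = 108.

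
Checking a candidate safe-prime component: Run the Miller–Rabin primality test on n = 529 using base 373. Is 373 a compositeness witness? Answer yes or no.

yes

n − 1 = 528 = 2^4 · 33, so s = 4 and d = 33.
x_0 = 373^33 mod 529 = 367.
x_0 is neither 1 nor 528, so continue squaring.
x_1 = 367^2 mod 529 = 323.
x_2 = 323^2 mod 529 = 116.
x_3 = 116^2 mod 529 = 231.
Reached i = s−1 = 3 without hitting −1: 373 is a Miller–Rabin witness and 529 is composite.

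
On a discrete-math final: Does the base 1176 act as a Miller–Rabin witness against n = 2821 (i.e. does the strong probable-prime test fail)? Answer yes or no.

n − 1 = 2820 = 2^2 · 705, so s = 2 and d = 705.
By repeated squaring, 1176^705 ≡ 1890 (mod 2821).
x_0 = 1176^705 mod 2821 = 1890.
x_0 is neither 1 nor 2820, so continue squaring.
x_1 = 1890^2 mod 2821 = 714.
Reached i = s−1 = 1 without hitting −1: 1176 is a Miller–Rabin witness and 2821 is composite.

yes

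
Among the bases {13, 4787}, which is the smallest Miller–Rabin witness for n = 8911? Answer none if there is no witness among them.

none

n − 1 = 8910 = 2^1 · 4455, so s = 1 and d = 4455.
Base 13: x_0 = 13^4455 mod 8911 = 8910. x_0 = 8910 ≡ −1, so 13 is not a witness.
Base 4787: x_0 = 4787^4455 mod 8911 = 8910. x_0 = 8910 ≡ −1, so 4787 is not a witness.
No listed base is a witness for 8911.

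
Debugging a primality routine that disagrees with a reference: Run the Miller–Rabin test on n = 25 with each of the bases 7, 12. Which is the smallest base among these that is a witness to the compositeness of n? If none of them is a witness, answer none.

12

n − 1 = 24 = 2^3 · 3, so s = 3 and d = 3.
Base 7: x_0 = 7^3 mod 25 = 18. x_0 is neither 1 nor 24, so continue squaring. x_1 = 18^2 mod 25 = 24. x_1 ≡ −1, so 7 is not a witness.
Base 12: x_0 = 12^3 mod 25 = 3. x_0 is neither 1 nor 24, so continue squaring. x_1 = 3^2 mod 25 = 9. x_2 = 9^2 mod 25 = 6. Reached i = s−1 = 2 without hitting −1: 12 is a Miller–Rabin witness and 25 is composite.
The smallest witness among the given bases is 12.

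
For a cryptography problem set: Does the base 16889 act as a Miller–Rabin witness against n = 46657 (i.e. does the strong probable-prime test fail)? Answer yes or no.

n − 1 = 46656 = 2^6 · 729, so s = 6 and d = 729.
x_0 = 16889^729 mod 46657 = 19505.
x_0 is neither 1 nor 46656, so continue squaring.
x_1 = 19505^2 mod 46657 = 3847.
x_2 = 3847^2 mod 46657 = 9140.
x_3 = 9140^2 mod 46657 = 23570.
x_4 = 23570^2 mod 46657 = 1.
x_4 = 1 but x_3 ≠ ±1, a nontrivial square root of 1 — 16889 is a witness and 46657 is composite.

yes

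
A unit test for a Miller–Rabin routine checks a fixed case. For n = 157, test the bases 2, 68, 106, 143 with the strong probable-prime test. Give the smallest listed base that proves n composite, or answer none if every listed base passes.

n − 1 = 156 = 2^2 · 39, so s = 2 and d = 39.
Base 2: x_0 = 2^39 mod 157 = 129. x_0 is neither 1 nor 156, so continue squaring. x_1 = 129^2 mod 157 = 156. x_1 ≡ −1, so 2 is not a witness.
Base 68: x_0 = 68^39 mod 157 = 156. x_0 = 156 ≡ −1, so 68 is not a witness.
Base 106: x_0 = 106^39 mod 157 = 1. x_0 = 1, so 106 is not a witness.
Base 143: x_0 = 143^39 mod 157 = 156. x_0 = 156 ≡ −1, so 143 is not a witness.
No listed base is a witness for 157.

none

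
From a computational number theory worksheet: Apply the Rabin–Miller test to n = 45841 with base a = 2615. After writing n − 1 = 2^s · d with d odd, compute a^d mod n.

43565

n − 1 = 45840 = 2^4 · 2865, so s = 4 and d = 2865.
Repeated squaring mod 45841: 2615^1 ≡ 2615, 2615^2 ≡ 7916, 2615^4 ≡ 44250, 2615^8 ≡ 10026, 2615^16 ≡ 37204, 2615^32 ≡ 14462, 2615^64 ≡ 22802, 2615^128 ≡ 2582, 2615^256 ≡ 19779, 2615^512 ≡ 1747, 2615^1024 ≡ 26503, 2615^2048 ≡ 33207.
2865 = 2048 + 512 + 256 + 32 + 16 + 1, so 2615^2865 ≡ 33207·1747·19779·14462·37204·2615 ≡ 43565 (mod 45841).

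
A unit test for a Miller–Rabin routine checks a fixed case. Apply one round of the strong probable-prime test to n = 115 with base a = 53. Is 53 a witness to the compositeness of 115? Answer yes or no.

n − 1 = 114 = 2^1 · 57, so s = 1 and d = 57.
Repeated squaring mod 115: 53^1 ≡ 53, 53^2 ≡ 49, 53^4 ≡ 101, 53^8 ≡ 81, 53^16 ≡ 6, 53^32 ≡ 36.
57 = 32 + 16 + 8 + 1, so 53^57 ≡ 36·6·81·53 ≡ 43 (mod 115).
x_0 = 53^57 mod 115 = 43.
x_0 ∉ {1, 114} and s = 1, so 53 is a Miller–Rabin witness and 115 is composite.

yes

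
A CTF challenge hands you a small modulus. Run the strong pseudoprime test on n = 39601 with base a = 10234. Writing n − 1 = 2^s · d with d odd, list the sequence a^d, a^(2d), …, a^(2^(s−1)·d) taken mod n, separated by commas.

n − 1 = 39600 = 2^4 · 2475, so s = 4 and d = 2475.
x_0 = 10234^2475 mod 39601 = 32038.
x_1 = 32038^2 mod 39601 = 15125.
x_2 = 15125^2 mod 39601 = 30249.
x_3 = 30249^2 mod 39601 = 20896.

32038, 15125, 30249, 20896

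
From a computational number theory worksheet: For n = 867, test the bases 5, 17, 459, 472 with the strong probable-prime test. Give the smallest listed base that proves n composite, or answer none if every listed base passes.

5

n − 1 = 866 = 2^1 · 433, so s = 1 and d = 433.
Base 5: x_0 = 5^433 mod 867 = 668. x_0 ∉ {1, 866} and s = 1, so 5 is a Miller–Rabin witness and 867 is composite.
Base 17: x_0 = 17^433 mod 867 = 578. x_0 ∉ {1, 866} and s = 1, so 17 is a Miller–Rabin witness and 867 is composite.
Base 459: x_0 = 459^433 mod 867 = 0. x_0 ∉ {1, 866} and s = 1, so 459 is a Miller–Rabin witness and 867 is composite.
Base 472: x_0 = 472^433 mod 867 = 574. x_0 ∉ {1, 866} and s = 1, so 472 is a Miller–Rabin witness and 867 is composite.
The smallest witness among the given bases is 5.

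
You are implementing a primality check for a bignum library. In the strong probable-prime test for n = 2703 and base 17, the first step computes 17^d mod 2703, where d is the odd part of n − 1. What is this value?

2516

n − 1 = 2702 = 2^1 · 1351, so s = 1 and d = 1351.
17^1351 mod 2703 = 2516.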